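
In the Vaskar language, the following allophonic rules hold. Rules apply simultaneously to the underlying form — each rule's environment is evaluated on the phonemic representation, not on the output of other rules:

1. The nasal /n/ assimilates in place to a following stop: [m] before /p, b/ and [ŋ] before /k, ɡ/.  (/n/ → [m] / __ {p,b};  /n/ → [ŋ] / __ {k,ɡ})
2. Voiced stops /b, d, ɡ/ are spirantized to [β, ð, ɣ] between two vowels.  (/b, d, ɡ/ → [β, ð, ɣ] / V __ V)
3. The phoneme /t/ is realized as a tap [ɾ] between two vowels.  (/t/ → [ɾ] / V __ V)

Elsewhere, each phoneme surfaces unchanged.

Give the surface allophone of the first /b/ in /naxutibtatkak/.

[b]

/b/ — between /i/ and /t/; rule 2 does not apply here → [b].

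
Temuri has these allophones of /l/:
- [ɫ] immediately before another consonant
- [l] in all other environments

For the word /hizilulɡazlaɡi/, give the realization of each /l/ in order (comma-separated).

Occurrence 1 (position 5): no conditioning environment matches → elsewhere allophone [l].
Occurrence 2 (position 7): immediately before another consonant → [ɫ].
Occurrence 3 (position 11): no conditioning environment matches → elsewhere allophone [l].

[l], [ɫ], [l]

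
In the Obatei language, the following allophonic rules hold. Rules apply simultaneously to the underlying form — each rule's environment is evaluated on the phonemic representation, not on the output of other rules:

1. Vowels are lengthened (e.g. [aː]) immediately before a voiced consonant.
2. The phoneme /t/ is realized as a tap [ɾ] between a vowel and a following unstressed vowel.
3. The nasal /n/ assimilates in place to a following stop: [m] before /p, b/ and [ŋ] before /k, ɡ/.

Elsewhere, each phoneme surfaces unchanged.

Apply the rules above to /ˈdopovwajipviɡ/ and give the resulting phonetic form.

/o/ — between /d/ and /p/; rule 1 does not apply here → [o].
/o/ (between /p/ and /v/): before a voiced consonant, so rule 1 applies → [oː].
/a/ meets the environment for rule 1 (before a voiced consonant) → [aː].
/i/ — between /j/ and /p/; rule 1 does not apply here → [i].
/i/ — between /v/ and /ɡ/, before a voiced consonant — surfaces as [iː] (rule 1).

[ˈdopoːvwaːjipviːɡ]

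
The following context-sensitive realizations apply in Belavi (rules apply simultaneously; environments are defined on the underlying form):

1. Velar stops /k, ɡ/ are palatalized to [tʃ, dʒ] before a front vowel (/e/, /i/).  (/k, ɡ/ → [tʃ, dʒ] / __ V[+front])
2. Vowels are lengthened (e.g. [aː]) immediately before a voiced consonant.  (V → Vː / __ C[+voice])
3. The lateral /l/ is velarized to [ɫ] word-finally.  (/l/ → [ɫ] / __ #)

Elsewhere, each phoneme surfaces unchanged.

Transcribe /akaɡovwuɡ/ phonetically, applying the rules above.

/a/ (word-initial) fails the environment for rule 2, so it stays [a].
/k/ — between /a/ and /a/; rule 1 does not apply here → [k].
/a/ (between /k/ and /ɡ/): before a voiced consonant, so rule 2 applies → [aː].
/ɡ/ (between /a/ and /o/): rule 1 targets it, but not before a front vowel → unchanged [ɡ].
/o/ (between /ɡ/ and /v/) occurs before a voiced consonant → [oː] by rule 2.
/v/ (between /o/ and /w/): no rule targets it → [v].
/w/ (between /v/ and /u/) is unaffected → [w].
Rule 2 applies to /u/ (between /w/ and /ɡ/: before a voiced consonant) → [uː].
/ɡ/ (word-final): rule 1 targets it, but not before a front vowel → unchanged [ɡ].

[akaːɡoːvwuːɡ]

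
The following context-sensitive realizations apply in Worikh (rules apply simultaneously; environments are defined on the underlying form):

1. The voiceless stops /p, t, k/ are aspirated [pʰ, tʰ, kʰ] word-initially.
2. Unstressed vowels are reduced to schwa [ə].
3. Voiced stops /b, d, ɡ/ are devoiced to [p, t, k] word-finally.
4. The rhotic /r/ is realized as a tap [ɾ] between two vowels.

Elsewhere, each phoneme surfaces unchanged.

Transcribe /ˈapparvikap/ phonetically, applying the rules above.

[ˈappərvəkəp]

/a/ (word-initial) is in the target of rule 2 but the environment (in an unstressed syllable) is not met → [a].
/p/ (between /a/ and /p/): rule 1 targets it, but not word-initially → unchanged [p].
/p/ (between /p/ and /a/): rule 1 targets it, but not word-initially → unchanged [p].
/a/ — between /p/ and /r/, in an unstressed syllable — surfaces as [ə] (rule 2).
/r/ (between /a/ and /v/) is in the target of rule 4 but the environment (between two vowels) is not met → [r].
/i/ (between /v/ and /k/): in an unstressed syllable, so rule 2 applies → [ə].
/k/ (between /i/ and /a/) is in the target of rule 1 but the environment (word-initially) is not met → [k].
/a/ (between /k/ and /p/): in an unstressed syllable, so rule 2 applies → [ə].
/p/ — word-final; rule 1 does not apply here → [p].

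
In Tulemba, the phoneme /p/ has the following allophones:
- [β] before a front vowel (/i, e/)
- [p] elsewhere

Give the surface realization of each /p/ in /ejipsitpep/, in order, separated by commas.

Occurrence 1 (position 4): no conditioning environment matches → elsewhere allophone [p].
Occurrence 2 (position 8): before a front vowel (/i, e/) → [β].
Occurrence 3 (position 10): no conditioning environment matches → elsewhere allophone [p].

[p], [β], [p]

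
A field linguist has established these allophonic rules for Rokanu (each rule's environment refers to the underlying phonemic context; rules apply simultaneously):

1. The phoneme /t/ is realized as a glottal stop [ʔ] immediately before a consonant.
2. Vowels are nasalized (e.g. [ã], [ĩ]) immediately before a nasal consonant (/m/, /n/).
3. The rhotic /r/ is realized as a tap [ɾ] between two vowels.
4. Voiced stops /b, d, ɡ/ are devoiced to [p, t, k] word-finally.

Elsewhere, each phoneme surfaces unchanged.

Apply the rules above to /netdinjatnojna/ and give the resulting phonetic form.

[neʔdĩnjaʔnojna]

/e/ (between /n/ and /t/): rule 2 targets it, but not before a nasal consonant → unchanged [e].
Rule 1 applies to /t/ (between /e/ and /d/: immediately before a consonant) → [ʔ].
/d/ (between /t/ and /i/) fails the environment for rule 4, so it stays [d].
/i/ meets the environment for rule 2 (before a nasal consonant) → [ĩ].
/a/ — between /j/ and /t/; rule 2 does not apply here → [a].
/t/ meets the environment for rule 1 (immediately before a consonant) → [ʔ].
/o/ (between /n/ and /j/) is in the target of rule 2 but the environment (before a nasal consonant) is not met → [o].
/a/ (word-final) fails the environment for rule 2, so it stays [a].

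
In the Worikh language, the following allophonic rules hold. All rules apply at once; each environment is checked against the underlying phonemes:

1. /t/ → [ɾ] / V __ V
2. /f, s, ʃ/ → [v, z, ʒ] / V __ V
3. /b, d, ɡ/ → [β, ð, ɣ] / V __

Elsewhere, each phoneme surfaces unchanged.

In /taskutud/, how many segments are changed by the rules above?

Segments that undergo a rule: /t/ → [ɾ] (rule 1); /d/ → [ð] (rule 3).
All other segments surface unchanged.

2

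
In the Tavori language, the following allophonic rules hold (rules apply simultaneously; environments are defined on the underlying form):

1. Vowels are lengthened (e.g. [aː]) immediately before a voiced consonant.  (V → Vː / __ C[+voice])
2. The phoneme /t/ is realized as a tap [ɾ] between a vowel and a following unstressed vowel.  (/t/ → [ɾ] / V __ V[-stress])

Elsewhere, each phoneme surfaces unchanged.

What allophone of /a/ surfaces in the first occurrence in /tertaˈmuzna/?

[aː]

/a/ meets the environment for rule 1 (before a voiced consonant) → [aː].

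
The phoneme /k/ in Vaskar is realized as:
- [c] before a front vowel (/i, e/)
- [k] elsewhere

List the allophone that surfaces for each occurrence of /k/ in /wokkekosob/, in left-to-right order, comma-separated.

Occurrence 1 (position 3): no conditioning environment matches → elsewhere allophone [k].
Occurrence 2 (position 4): before a front vowel → [c].
Occurrence 3 (position 6): no conditioning environment matches → elsewhere allophone [k].

[k], [c], [k]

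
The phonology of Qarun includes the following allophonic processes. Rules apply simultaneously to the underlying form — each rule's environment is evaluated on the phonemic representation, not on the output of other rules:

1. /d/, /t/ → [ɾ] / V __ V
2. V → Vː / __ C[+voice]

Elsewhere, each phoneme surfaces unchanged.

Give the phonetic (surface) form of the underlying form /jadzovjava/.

[jaːdzoːvjaːva]

/j/ — not in any rule's target class → [j].
/a/ — between /j/ and /d/, before a voiced consonant — surfaces as [aː] (rule 2).
/d/ — between /a/ and /z/; rule 1 does not apply here → [d].
/z/ stays [z].
/o/ — between /z/ and /v/, before a voiced consonant — surfaces as [oː] (rule 2).
/v/ (between /o/ and /j/) is unaffected → [v].
/j/ — not in any rule's target class → [j].
Rule 2 applies to /a/ (between /j/ and /v/: before a voiced consonant) → [aː].
/v/ (between /a/ and /a/) is unaffected → [v].
/a/ (word-final) is in the target of rule 2 but the environment (before a voiced consonant) is not met → [a].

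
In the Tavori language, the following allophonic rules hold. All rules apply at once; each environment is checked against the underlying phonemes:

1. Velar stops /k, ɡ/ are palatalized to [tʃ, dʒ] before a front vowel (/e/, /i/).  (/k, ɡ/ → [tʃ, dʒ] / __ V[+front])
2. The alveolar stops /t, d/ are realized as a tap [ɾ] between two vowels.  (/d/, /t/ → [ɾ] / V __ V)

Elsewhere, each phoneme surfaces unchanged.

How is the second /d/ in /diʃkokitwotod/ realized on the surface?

/d/ (word-final): rule 2 targets it, but not between two vowels → unchanged [d].

[d]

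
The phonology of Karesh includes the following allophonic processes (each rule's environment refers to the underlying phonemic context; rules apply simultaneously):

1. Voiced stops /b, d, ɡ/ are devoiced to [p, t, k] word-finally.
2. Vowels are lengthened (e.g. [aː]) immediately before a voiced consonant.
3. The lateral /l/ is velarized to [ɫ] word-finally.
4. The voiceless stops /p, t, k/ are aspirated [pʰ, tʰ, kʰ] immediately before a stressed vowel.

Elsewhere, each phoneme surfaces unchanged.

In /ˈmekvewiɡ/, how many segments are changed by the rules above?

3

Segments that undergo a rule: /e/ → [eː] (rule 2); /i/ → [iː] (rule 2); /ɡ/ → [k] (rule 1).
All other segments surface unchanged.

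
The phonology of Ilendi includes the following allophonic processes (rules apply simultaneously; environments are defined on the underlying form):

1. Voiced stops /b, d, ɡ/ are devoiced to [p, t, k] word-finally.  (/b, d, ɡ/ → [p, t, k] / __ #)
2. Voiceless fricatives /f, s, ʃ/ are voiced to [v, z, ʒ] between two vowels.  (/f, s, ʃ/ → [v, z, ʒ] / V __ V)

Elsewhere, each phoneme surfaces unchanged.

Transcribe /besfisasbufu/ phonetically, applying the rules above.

[besfizasbuvu]

/b/ (word-initial): rule 1 targets it, but not word-finally → unchanged [b].
/e/ — not in any rule's target class → [e].
/s/ (between /e/ and /f/) is in the target of rule 2 but the environment (between two vowels) is not met → [s].
/f/ (between /s/ and /i/) fails the environment for rule 2, so it stays [f].
/i/ (between /f/ and /s/): no rule targets it → [i].
/s/ (between /i/ and /a/) occurs between two vowels → [z] by rule 2.
/a/ stays [a].
/s/ (between /a/ and /b/) is in the target of rule 2 but the environment (between two vowels) is not met → [s].
/b/ (between /s/ and /u/) is in the target of rule 1 but the environment (word-finally) is not met → [b].
/u/ — not in any rule's target class → [u].
/f/ (between /u/ and /u/): between two vowels, so rule 2 applies → [v].
/u/ stays [u].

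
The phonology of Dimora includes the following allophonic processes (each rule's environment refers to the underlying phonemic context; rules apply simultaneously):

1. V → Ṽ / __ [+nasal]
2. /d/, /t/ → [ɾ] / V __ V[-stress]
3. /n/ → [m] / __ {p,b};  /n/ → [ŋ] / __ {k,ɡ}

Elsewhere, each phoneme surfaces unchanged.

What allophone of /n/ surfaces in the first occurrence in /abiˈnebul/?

[n]

/n/ (between /i/ and /e/): rule 3 targets it, but not before a labial or velar stop → unchanged [n].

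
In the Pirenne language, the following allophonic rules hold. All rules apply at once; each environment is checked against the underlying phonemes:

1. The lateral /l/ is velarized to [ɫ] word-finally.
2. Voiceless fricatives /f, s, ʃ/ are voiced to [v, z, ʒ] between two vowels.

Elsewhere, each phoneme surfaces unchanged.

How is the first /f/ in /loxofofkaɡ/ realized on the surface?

[v]

/f/ — between /o/ and /o/, between two vowels — surfaces as [v] (rule 2).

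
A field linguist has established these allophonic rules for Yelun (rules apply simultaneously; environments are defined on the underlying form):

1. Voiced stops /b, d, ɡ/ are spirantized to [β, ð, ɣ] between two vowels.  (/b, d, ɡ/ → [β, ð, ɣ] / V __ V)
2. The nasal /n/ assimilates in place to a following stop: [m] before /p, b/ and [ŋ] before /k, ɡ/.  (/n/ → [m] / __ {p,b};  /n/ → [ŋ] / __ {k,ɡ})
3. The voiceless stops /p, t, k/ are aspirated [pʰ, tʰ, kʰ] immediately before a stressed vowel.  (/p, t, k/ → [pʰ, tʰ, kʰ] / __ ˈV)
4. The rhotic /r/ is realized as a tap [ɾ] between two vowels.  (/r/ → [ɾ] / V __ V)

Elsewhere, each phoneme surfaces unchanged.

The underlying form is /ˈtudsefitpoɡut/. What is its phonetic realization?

/t/ (word-initial) occurs immediately before a stressed vowel → [tʰ] by rule 3.
/u/ stays [u].
/d/ (between /u/ and /s/) fails the environment for rule 1, so it stays [d].
/s/ — not in any rule's target class → [s].
/e/ (between /s/ and /f/) is unaffected → [e].
/f/ stays [f].
/i/ (between /f/ and /t/): no rule targets it → [i].
/t/ — between /i/ and /p/; rule 3 does not apply here → [t].
/p/ (between /t/ and /o/) fails the environment for rule 3, so it stays [p].
/o/ (between /p/ and /ɡ/): no rule targets it → [o].
/ɡ/ — between /o/ and /u/, between two vowels — surfaces as [ɣ] (rule 1).
/u/ (between /ɡ/ and /t/) is unaffected → [u].
/t/ (word-final): rule 3 targets it, but not immediately before a stressed vowel → unchanged [t].

[ˈtʰudsefitpoɣut]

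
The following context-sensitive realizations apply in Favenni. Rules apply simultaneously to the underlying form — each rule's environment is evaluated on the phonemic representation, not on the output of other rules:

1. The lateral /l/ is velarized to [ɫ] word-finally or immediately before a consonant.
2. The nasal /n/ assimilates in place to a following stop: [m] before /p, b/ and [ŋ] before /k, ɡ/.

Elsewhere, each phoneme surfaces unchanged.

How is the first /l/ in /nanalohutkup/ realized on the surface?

/l/ (between /a/ and /o/) is in the target of rule 1 but the environment (word-finally or immediately before a consonant) is not met → [l].

[l]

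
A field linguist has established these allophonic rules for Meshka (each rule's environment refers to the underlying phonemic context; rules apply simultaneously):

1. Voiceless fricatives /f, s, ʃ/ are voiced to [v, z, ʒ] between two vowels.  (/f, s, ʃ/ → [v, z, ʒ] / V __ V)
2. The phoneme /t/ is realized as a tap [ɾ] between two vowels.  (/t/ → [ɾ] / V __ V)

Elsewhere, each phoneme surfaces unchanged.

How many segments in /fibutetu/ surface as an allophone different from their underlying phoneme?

2

Segments that undergo a rule: /t/ → [ɾ] (rule 2); /t/ → [ɾ] (rule 2).
All other segments surface unchanged.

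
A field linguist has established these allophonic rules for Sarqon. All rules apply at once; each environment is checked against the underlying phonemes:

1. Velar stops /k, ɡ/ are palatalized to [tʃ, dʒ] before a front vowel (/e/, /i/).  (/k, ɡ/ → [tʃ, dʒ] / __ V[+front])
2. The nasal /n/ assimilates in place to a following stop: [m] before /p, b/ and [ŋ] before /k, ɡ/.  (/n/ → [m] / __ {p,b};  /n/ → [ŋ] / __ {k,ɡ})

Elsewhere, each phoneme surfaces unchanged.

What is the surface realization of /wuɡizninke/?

[wudʒizniŋtʃe]

/w/ — not in any rule's target class → [w].
/u/ (between /w/ and /ɡ/): no rule targets it → [u].
/ɡ/ (between /u/ and /i/): before a front vowel, so rule 1 applies → [dʒ].
/i/ (between /ɡ/ and /z/) is unaffected → [i].
/z/ (between /i/ and /n/) is unaffected → [z].
/n/ (between /z/ and /i/) is in the target of rule 2 but the environment (before a labial or velar stop) is not met → [n].
/i/ (between /n/ and /n/) is unaffected → [i].
/n/ — between /i/ and /k/, before a labial or velar stop — surfaces as [ŋ] (rule 2).
Rule 1 applies to /k/ (between /n/ and /e/: before a front vowel) → [tʃ].
/e/ (word-final): no rule targets it → [e].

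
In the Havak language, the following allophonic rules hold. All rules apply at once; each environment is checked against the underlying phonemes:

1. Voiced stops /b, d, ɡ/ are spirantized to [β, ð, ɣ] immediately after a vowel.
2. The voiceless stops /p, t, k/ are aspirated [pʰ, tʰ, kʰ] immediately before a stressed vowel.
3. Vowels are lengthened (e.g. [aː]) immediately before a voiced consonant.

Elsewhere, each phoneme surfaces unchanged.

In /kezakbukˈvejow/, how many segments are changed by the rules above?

3

Segments that undergo a rule: /e/ → [eː] (rule 3); /e/ → [eː] (rule 3); /o/ → [oː] (rule 3).
All other segments surface unchanged.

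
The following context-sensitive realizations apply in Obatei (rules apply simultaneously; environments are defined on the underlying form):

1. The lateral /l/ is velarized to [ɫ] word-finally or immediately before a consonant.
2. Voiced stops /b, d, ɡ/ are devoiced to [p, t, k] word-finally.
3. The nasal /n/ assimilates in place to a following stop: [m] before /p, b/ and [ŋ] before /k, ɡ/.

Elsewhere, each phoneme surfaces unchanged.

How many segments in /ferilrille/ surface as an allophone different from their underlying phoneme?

Segments that undergo a rule: /l/ → [ɫ] (rule 1); /l/ → [ɫ] (rule 1).
All other segments surface unchanged.

2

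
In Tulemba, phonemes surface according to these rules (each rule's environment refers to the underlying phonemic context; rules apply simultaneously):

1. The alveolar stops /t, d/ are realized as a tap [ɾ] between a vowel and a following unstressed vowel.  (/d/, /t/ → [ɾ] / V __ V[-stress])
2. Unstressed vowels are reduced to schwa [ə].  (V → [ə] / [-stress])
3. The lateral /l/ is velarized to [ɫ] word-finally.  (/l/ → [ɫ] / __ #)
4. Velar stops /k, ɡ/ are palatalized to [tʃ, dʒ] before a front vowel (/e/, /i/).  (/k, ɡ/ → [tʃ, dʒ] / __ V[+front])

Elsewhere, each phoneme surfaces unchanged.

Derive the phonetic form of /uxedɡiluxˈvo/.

/u/ (word-initial) occurs in an unstressed syllable → [ə] by rule 2.
/x/ (between /u/ and /e/): no rule targets it → [x].
/e/ (between /x/ and /d/) occurs in an unstressed syllable → [ə] by rule 2.
/d/ (between /e/ and /ɡ/) fails the environment for rule 1, so it stays [d].
Rule 4 applies to /ɡ/ (between /d/ and /i/: before a front vowel) → [dʒ].
/i/ (between /ɡ/ and /l/): in an unstressed syllable, so rule 2 applies → [ə].
/l/ (between /i/ and /u/) is in the target of rule 3 but the environment (word-finally) is not met → [l].
/u/ (between /l/ and /x/): in an unstressed syllable, so rule 2 applies → [ə].
/x/ (between /u/ and /v/): no rule targets it → [x].
/v/ — not in any rule's target class → [v].
/o/ (word-final) is in the target of rule 2 but the environment (in an unstressed syllable) is not met → [o].

[əxəddʒələxˈvo]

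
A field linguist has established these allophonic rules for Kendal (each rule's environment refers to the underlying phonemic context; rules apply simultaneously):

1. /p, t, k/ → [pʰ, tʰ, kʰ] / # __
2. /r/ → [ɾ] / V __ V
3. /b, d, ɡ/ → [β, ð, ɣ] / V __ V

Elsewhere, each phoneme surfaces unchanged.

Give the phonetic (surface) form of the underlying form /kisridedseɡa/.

[kʰisriðedseɣa]

/k/ (word-initial): word-initially, so rule 1 applies → [kʰ].
/i/ (between /k/ and /s/): no rule targets it → [i].
/s/ (between /i/ and /r/) is unaffected → [s].
/r/ — between /s/ and /i/; rule 2 does not apply here → [r].
/i/ (between /r/ and /d/): no rule targets it → [i].
/d/ (between /i/ and /e/) occurs between two vowels → [ð] by rule 3.
/e/ (between /d/ and /d/) is unaffected → [e].
/d/ (between /e/ and /s/): rule 3 targets it, but not between two vowels → unchanged [d].
/s/ (between /d/ and /e/): no rule targets it → [s].
/e/ — not in any rule's target class → [e].
/ɡ/ (between /e/ and /a/): between two vowels, so rule 3 applies → [ɣ].
/a/ (word-final): no rule targets it → [a].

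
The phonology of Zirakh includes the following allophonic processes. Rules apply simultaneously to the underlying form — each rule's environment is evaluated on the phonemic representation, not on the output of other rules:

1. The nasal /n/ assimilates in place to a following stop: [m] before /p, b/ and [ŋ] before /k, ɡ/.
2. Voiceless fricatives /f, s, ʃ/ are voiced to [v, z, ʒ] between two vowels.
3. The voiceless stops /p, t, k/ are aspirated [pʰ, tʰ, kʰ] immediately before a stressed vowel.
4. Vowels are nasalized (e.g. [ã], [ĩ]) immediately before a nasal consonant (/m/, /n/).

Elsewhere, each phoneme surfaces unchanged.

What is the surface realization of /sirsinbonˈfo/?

/s/ (word-initial) fails the environment for rule 2, so it stays [s].
/i/ (between /s/ and /r/): rule 4 targets it, but not before a nasal consonant → unchanged [i].
/r/ stays [r].
/s/ (between /r/ and /i/): rule 2 targets it, but not between two vowels → unchanged [s].
Rule 4 applies to /i/ (between /s/ and /n/: before a nasal consonant) → [ĩ].
/n/ — between /i/ and /b/, before a labial or velar stop — surfaces as [m] (rule 1).
/b/ (between /n/ and /o/) is unaffected → [b].
/o/ (between /b/ and /n/) occurs before a nasal consonant → [õ] by rule 4.
/n/ (between /o/ and /f/) is in the target of rule 1 but the environment (before a labial or velar stop) is not met → [n].
/f/ (between /n/ and /o/) fails the environment for rule 2, so it stays [f].
/o/ (word-final): rule 4 targets it, but not before a nasal consonant → unchanged [o].

[sirsĩmbõnˈfo]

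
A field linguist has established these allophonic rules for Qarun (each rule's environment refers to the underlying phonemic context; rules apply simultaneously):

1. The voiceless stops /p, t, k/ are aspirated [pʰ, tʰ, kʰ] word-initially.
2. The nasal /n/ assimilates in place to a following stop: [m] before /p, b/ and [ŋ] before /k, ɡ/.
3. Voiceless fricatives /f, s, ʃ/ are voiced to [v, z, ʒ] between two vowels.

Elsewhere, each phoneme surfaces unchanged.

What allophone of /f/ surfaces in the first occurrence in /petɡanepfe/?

[f]

/f/ (between /p/ and /e/) fails the environment for rule 3, so it stays [f].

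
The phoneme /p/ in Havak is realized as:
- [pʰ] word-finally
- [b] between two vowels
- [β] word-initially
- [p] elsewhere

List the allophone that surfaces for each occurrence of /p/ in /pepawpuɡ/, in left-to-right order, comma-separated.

[β], [b], [p]

Occurrence 1 (position 1): word-initially → [β].
Occurrence 2 (position 3): between two vowels → [b].
Occurrence 3 (position 6): no conditioning environment matches → elsewhere allophone [p].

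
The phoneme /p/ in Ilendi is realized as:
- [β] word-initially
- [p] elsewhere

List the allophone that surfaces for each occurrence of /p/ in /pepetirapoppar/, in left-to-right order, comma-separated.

[β], [p], [p], [p], [p]

Occurrence 1 (position 1): word-initially → [β].
Occurrence 2 (position 3): no conditioning environment matches → elsewhere allophone [p].
Occurrence 3 (position 9): no conditioning environment matches → elsewhere allophone [p].
Occurrence 4 (position 11): no conditioning environment matches → elsewhere allophone [p].
Occurrence 5 (position 12): no conditioning environment matches → elsewhere allophone [p].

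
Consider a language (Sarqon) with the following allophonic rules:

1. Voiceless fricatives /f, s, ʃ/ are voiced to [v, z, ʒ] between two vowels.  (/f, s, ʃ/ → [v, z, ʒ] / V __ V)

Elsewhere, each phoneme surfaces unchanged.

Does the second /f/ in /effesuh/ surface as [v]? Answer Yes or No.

/f/ (between /f/ and /e/) is in the target of rule 1 but the environment (between two vowels) is not met → [f].
The actual realization is [f], not [v].

No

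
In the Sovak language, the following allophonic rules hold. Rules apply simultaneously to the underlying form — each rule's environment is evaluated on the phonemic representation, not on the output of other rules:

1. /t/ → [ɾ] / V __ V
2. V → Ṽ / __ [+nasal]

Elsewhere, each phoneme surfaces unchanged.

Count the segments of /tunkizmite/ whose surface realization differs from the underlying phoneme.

Segments that undergo a rule: /u/ → [ũ] (rule 2); /t/ → [ɾ] (rule 1).
All other segments surface unchanged.

2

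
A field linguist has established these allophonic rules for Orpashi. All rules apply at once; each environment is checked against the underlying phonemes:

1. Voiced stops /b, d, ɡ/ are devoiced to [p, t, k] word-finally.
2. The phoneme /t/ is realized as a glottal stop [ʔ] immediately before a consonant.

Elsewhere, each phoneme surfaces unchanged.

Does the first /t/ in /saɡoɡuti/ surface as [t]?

/t/ (between /u/ and /i/) fails the environment for rule 2, so it stays [t].
The actual realization is [t], which matches [t].

Yes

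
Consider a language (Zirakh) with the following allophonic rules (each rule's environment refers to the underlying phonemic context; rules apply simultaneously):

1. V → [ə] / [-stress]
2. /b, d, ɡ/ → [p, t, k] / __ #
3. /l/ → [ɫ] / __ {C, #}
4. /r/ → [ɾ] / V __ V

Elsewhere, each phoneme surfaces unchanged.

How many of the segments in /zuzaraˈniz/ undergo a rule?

Segments that undergo a rule: /u/ → [ə] (rule 1); /a/ → [ə] (rule 1); /r/ → [ɾ] (rule 4); /a/ → [ə] (rule 1).
All other segments surface unchanged.

4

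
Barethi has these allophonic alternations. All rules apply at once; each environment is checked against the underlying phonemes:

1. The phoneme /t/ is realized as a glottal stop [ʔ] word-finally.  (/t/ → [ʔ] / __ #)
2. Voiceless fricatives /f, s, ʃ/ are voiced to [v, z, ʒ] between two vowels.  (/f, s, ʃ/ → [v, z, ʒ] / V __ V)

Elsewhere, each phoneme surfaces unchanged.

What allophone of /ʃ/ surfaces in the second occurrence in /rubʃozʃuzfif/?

[ʃ]

/ʃ/ — between /z/ and /u/; rule 2 does not apply here → [ʃ].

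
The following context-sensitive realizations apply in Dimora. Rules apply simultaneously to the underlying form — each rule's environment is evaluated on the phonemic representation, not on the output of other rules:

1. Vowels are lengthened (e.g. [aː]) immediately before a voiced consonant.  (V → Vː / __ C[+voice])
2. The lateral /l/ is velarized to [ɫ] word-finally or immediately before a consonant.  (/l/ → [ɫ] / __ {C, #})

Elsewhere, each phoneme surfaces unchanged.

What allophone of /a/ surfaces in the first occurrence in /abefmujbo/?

[aː]

/a/ meets the environment for rule 1 (before a voiced consonant) → [aː].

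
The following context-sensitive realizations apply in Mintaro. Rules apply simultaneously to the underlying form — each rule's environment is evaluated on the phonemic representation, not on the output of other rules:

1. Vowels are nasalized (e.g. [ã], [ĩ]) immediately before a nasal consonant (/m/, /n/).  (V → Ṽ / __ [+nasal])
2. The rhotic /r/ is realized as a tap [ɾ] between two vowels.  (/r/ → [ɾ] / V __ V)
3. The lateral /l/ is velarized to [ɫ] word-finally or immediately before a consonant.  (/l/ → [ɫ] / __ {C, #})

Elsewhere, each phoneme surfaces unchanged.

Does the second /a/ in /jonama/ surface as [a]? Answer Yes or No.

/a/ — word-final; rule 1 does not apply here → [a].
The actual realization is [a], which matches [a].

Yes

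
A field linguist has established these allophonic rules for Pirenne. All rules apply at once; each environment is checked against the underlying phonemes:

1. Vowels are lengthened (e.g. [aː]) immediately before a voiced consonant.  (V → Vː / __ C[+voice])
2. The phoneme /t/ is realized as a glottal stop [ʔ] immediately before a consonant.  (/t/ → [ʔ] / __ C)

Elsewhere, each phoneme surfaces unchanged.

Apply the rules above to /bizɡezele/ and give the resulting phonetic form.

[biːzɡeːzeːle]

/b/ (word-initial) is unaffected → [b].
/i/ (between /b/ and /z/): before a voiced consonant, so rule 1 applies → [iː].
/z/ — not in any rule's target class → [z].
/ɡ/ (between /z/ and /e/): no rule targets it → [ɡ].
/e/ meets the environment for rule 1 (before a voiced consonant) → [eː].
/z/ stays [z].
/e/ (between /z/ and /l/): before a voiced consonant, so rule 1 applies → [eː].
/l/ (between /e/ and /e/) is unaffected → [l].
/e/ (word-final): rule 1 targets it, but not before a voiced consonant → unchanged [e].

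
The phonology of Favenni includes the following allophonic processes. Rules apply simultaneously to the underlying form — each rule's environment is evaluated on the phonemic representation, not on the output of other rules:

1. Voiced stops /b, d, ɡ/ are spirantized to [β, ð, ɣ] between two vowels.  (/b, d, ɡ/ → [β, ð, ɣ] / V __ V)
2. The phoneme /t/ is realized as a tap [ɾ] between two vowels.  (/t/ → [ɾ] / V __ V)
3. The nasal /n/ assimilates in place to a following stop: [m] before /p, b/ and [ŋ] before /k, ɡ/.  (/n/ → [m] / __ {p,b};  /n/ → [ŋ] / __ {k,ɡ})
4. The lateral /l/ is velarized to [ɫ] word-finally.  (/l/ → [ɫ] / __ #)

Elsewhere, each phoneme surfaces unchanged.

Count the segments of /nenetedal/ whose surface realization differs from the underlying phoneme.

Segments that undergo a rule: /t/ → [ɾ] (rule 2); /d/ → [ð] (rule 1); /l/ → [ɫ] (rule 4).
All other segments surface unchanged.

3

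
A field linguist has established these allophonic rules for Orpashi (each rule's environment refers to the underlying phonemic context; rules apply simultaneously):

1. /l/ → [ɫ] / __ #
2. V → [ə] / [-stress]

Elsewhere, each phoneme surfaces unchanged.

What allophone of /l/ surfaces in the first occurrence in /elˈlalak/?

/l/ — between /e/ and /l/; rule 1 does not apply here → [l].

[l]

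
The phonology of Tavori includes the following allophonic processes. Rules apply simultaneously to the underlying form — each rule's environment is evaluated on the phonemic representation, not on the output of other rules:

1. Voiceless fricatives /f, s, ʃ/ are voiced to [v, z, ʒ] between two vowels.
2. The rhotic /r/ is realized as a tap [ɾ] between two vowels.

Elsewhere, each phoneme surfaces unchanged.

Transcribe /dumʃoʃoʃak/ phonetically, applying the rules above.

/d/ stays [d].
/u/ stays [u].
/m/ (between /u/ and /ʃ/) is unaffected → [m].
/ʃ/ (between /m/ and /o/) is in the target of rule 1 but the environment (between two vowels) is not met → [ʃ].
/o/ stays [o].
/ʃ/ (between /o/ and /o/) occurs between two vowels → [ʒ] by rule 1.
/o/ — not in any rule's target class → [o].
/ʃ/ (between /o/ and /a/) occurs between two vowels → [ʒ] by rule 1.
/a/ stays [a].
/k/ (word-final) is unaffected → [k].

[dumʃoʒoʒak]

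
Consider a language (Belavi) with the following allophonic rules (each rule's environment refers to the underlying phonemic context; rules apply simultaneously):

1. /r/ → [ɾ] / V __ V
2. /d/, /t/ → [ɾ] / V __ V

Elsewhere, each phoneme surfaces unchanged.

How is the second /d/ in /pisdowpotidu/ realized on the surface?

Rule 2 applies to /d/ (between /i/ and /u/: between two vowels) → [ɾ].

[ɾ]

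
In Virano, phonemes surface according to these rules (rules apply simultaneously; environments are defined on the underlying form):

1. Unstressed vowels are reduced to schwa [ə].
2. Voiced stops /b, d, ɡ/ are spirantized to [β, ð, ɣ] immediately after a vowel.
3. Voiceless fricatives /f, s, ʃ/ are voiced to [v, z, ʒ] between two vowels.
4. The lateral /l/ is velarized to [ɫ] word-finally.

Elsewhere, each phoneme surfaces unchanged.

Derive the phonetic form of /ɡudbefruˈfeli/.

/ɡ/ (word-initial): rule 2 targets it, but not immediately after a vowel → unchanged [ɡ].
/u/ — between /ɡ/ and /d/, in an unstressed syllable — surfaces as [ə] (rule 1).
/d/ — between /u/ and /b/, immediately after a vowel — surfaces as [ð] (rule 2).
/b/ (between /d/ and /e/) fails the environment for rule 2, so it stays [b].
/e/ (between /b/ and /f/): in an unstressed syllable, so rule 1 applies → [ə].
/f/ (between /e/ and /r/) is in the target of rule 3 but the environment (between two vowels) is not met → [f].
/r/ — not in any rule's target class → [r].
/u/ (between /r/ and /f/): in an unstressed syllable, so rule 1 applies → [ə].
/f/ — between /u/ and /e/, between two vowels — surfaces as [v] (rule 3).
/e/ — between /f/ and /l/; rule 1 does not apply here → [e].
/l/ (between /e/ and /i/) is in the target of rule 4 but the environment (word-finally) is not met → [l].
/i/ (word-final): in an unstressed syllable, so rule 1 applies → [ə].

[ɡəðbəfrəˈvelə]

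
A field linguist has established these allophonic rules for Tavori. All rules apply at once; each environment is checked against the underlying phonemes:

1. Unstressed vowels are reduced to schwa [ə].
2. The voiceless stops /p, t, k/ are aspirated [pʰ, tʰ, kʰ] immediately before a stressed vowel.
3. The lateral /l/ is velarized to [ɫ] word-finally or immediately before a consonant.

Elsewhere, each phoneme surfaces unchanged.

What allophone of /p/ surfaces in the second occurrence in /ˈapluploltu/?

[p]

/p/ (between /u/ and /l/) fails the environment for rule 2, so it stays [p].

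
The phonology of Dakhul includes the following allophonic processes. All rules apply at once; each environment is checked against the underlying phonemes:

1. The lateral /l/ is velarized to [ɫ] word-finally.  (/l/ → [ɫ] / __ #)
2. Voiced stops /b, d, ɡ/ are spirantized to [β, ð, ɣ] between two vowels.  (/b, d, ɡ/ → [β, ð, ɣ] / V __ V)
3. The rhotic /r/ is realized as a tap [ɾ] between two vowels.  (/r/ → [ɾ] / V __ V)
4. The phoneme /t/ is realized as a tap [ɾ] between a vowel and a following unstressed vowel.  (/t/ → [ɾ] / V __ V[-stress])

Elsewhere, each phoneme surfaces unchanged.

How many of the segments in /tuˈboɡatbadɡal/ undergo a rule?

Segments that undergo a rule: /b/ → [β] (rule 2); /ɡ/ → [ɣ] (rule 2); /l/ → [ɫ] (rule 1).
All other segments surface unchanged.

3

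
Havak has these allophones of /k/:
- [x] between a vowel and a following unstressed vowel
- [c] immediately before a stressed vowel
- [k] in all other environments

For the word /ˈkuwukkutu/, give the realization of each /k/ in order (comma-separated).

[c], [k], [k]

Occurrence 1 (position 1): immediately before a stressed vowel → [c].
Occurrence 2 (position 5): no conditioning environment matches → elsewhere allophone [k].
Occurrence 3 (position 6): no conditioning environment matches → elsewhere allophone [k].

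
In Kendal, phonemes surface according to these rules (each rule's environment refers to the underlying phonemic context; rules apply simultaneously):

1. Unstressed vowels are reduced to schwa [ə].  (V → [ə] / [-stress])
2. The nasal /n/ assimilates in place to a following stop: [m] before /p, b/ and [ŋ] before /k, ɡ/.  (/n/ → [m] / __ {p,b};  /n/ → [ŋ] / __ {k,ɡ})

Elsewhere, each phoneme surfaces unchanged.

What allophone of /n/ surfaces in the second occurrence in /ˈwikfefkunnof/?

/n/ — between /n/ and /o/; rule 2 does not apply here → [n].

[n]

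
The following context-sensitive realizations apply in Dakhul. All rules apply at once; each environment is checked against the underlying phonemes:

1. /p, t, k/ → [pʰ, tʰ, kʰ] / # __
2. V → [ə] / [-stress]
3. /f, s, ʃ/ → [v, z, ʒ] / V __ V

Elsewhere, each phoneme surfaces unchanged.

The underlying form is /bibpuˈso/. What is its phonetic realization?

[bəbpəˈzo]

/b/ (word-initial): no rule targets it → [b].
/i/ meets the environment for rule 2 (in an unstressed syllable) → [ə].
/b/ (between /i/ and /p/) is unaffected → [b].
/p/ — between /b/ and /u/; rule 1 does not apply here → [p].
/u/ meets the environment for rule 2 (in an unstressed syllable) → [ə].
/s/ — between /u/ and /o/, between two vowels — surfaces as [z] (rule 3).
/o/ (word-final): rule 2 targets it, but not in an unstressed syllable → unchanged [o].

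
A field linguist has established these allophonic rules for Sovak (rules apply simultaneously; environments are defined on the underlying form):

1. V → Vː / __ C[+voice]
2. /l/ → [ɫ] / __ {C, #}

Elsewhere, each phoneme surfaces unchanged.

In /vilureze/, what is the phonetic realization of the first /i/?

[iː]

/i/ (between /v/ and /l/): before a voiced consonant, so rule 1 applies → [iː].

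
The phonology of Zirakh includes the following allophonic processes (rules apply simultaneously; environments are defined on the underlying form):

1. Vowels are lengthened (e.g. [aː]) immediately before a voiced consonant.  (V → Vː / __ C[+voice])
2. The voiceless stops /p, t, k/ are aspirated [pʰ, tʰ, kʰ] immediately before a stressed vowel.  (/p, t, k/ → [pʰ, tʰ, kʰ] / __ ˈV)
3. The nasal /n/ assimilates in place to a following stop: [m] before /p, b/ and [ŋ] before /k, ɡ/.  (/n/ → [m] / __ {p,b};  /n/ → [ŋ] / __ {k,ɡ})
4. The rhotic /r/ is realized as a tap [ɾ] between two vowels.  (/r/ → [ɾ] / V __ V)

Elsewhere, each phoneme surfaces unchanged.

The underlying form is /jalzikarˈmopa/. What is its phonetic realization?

/j/ stays [j].
/a/ — between /j/ and /l/, before a voiced consonant — surfaces as [aː] (rule 1).
/l/ stays [l].
/z/ (between /l/ and /i/) is unaffected → [z].
/i/ (between /z/ and /k/): rule 1 targets it, but not before a voiced consonant → unchanged [i].
/k/ — between /i/ and /a/; rule 2 does not apply here → [k].
/a/ meets the environment for rule 1 (before a voiced consonant) → [aː].
/r/ (between /a/ and /m/): rule 4 targets it, but not between two vowels → unchanged [r].
/m/ (between /r/ and /o/): no rule targets it → [m].
/o/ (between /m/ and /p/) is in the target of rule 1 but the environment (before a voiced consonant) is not met → [o].
/p/ (between /o/ and /a/) fails the environment for rule 2, so it stays [p].
/a/ (word-final) fails the environment for rule 1, so it stays [a].

[jaːlzikaːrˈmopa]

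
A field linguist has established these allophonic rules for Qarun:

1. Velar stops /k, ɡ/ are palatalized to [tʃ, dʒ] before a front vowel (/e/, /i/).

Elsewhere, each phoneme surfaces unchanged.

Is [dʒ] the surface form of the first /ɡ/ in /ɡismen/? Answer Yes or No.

Yes

/ɡ/ (word-initial): before a front vowel, so rule 1 applies → [dʒ].
The actual realization is [dʒ], which matches [dʒ].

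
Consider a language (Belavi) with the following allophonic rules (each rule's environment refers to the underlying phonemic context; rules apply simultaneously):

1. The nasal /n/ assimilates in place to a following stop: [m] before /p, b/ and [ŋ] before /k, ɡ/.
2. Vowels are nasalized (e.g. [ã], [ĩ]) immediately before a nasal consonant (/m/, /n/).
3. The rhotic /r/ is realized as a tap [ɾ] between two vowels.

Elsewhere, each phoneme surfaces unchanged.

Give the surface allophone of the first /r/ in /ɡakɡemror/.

/r/ — between /m/ and /o/; rule 3 does not apply here → [r].

[r]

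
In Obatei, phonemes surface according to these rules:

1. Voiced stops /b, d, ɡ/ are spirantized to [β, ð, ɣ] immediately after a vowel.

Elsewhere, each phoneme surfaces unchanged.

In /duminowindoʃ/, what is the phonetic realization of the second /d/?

/d/ — between /n/ and /o/; rule 1 does not apply here → [d].

[d]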